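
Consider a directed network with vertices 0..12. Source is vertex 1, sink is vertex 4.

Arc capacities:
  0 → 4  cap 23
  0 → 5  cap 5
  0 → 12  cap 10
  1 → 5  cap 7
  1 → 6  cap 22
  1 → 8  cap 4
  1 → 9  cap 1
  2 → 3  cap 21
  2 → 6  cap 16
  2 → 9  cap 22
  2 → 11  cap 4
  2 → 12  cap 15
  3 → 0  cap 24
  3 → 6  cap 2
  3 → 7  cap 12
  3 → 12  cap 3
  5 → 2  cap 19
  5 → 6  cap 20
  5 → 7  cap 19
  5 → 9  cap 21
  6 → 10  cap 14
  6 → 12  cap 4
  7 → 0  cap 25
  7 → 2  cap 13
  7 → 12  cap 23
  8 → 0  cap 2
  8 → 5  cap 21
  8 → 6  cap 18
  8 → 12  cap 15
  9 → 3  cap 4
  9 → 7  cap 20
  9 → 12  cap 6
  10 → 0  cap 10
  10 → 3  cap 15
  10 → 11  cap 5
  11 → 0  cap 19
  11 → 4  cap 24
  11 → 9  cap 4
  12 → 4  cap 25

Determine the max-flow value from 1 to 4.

augment #1: 1→6→12→4 bottleneck 4, total now 4
augment #2: 1→8→0→4 bottleneck 2, total now 6
augment #3: 1→8→12→4 bottleneck 2, total now 8
augment #4: 1→9→12→4 bottleneck 1, total now 9
augment #5: 1→5→2→11→4 bottleneck 4, total now 13
augment #6: 1→5→2→12→4 bottleneck 3, total now 16
augment #7: 1→6→10→0→4 bottleneck 10, total now 26
augment #8: 1→6→10→11→4 bottleneck 4, total now 30

Maximum flow value: 30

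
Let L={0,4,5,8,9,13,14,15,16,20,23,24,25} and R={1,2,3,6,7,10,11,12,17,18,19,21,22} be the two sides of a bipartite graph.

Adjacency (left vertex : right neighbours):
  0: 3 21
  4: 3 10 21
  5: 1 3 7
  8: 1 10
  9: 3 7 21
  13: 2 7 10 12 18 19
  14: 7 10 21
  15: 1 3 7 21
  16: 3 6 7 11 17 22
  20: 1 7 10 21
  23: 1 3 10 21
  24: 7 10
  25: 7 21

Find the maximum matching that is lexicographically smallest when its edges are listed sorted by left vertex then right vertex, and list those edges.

Lex-smallest maximum matching: {(0,3), (4,10), (5,1), (9,7), (13,2), (14,21), (16,6)}

|M| = 7 (so the lex-smallest maximum matching has 7 edges)
process left vertices in ascending order; for each, take the smallest-labelled available neighbour that still permits 7 edges overall, or leave it unmatched if none does
lex-smallest matching: {0-3, 4-10, 5-1, 9-7, 13-2, 14-21, 16-6}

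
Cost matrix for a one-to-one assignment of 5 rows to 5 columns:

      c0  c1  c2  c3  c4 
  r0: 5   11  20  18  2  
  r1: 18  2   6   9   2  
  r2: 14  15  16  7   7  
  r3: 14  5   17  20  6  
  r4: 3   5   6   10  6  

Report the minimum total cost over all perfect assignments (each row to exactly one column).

Minimum assignment cost: 23

optimal assignment: row0→col4 (cost 2), row1→col2 (cost 6), row2→col3 (cost 7), row3→col1 (cost 5), row4→col0 (cost 3)
total = 2 + 6 + 7 + 5 + 3 = 23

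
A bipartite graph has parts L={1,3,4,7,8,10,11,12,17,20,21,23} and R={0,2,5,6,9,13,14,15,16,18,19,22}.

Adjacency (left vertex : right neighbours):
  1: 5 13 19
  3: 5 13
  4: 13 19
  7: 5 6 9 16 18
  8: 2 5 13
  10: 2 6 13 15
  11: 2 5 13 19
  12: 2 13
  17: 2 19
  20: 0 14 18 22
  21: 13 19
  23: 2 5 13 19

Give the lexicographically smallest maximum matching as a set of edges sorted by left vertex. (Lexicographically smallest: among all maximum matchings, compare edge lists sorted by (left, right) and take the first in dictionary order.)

Lex-smallest maximum matching: {(1,5), (3,13), (4,19), (7,6), (8,2), (10,15), (20,0)}

|M| = 7 (so the lex-smallest maximum matching has 7 edges)
process left vertices in ascending order; for each, take the smallest-labelled available neighbour that still permits 7 edges overall, or leave it unmatched if none does
lex-smallest matching: {1-5, 3-13, 4-19, 7-6, 8-2, 10-15, 20-0}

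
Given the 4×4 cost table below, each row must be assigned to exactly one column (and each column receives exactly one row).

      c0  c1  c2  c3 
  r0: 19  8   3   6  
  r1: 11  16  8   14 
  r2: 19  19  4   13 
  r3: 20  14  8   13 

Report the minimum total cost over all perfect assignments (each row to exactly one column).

optimal assignment: row0→col3 (cost 6), row1→col0 (cost 11), row2→col2 (cost 4), row3→col1 (cost 14)
total = 6 + 11 + 4 + 14 = 35

Minimum assignment cost: 35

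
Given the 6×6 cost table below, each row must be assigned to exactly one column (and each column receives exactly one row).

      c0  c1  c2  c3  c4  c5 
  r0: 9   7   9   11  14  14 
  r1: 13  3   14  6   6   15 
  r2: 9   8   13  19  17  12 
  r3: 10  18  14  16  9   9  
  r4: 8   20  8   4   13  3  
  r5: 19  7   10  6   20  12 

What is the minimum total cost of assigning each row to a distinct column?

Minimum assignment cost: 39

optimal assignment: row0→col2 (cost 9), row1→col1 (cost 3), row2→col0 (cost 9), row3→col4 (cost 9), row4→col5 (cost 3), row5→col3 (cost 6)
total = 9 + 3 + 9 + 9 + 3 + 6 = 39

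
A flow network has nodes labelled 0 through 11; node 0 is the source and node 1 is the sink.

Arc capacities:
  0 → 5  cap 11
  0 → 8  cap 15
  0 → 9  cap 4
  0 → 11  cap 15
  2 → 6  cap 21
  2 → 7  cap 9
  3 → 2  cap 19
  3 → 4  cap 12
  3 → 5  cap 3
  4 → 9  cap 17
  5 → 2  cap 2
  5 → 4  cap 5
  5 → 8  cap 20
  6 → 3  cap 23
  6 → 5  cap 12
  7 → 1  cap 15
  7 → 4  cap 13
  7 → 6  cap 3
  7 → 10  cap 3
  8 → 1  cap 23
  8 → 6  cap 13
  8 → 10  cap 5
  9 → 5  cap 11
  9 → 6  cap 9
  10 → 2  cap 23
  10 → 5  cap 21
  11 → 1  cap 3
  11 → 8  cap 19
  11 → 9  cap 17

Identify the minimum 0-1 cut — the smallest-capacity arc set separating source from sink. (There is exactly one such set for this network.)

augment #1: 0→8→1 push 15
augment #2: 0→11→1 push 3
augment #3: 0→5→8→1 push 8
augment #4: 0→5→2→7→1 push 2
augment #5: 0→5→8→10→2→7→1 push 1
augment #6: 0→9→6→3→2→7→1 push 4
augment #7: 0→11→8→10→2→7→1 push 2
max flow = 35; residual-reachable set from 0 gives S-side
cut edges (S→T): {(2,7), (8,1), (11,1)} total cap 35

Min-cut arcs: {(2,7), (8,1), (11,1)} (total capacity 35)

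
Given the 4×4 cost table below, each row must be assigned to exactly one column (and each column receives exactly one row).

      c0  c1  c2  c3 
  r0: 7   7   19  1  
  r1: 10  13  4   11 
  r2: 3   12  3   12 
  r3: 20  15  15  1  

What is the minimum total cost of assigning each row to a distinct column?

optimal assignment: row0→col1 (cost 7), row1→col2 (cost 4), row2→col0 (cost 3), row3→col3 (cost 1)
total = 7 + 4 + 3 + 1 = 15

Minimum assignment cost: 15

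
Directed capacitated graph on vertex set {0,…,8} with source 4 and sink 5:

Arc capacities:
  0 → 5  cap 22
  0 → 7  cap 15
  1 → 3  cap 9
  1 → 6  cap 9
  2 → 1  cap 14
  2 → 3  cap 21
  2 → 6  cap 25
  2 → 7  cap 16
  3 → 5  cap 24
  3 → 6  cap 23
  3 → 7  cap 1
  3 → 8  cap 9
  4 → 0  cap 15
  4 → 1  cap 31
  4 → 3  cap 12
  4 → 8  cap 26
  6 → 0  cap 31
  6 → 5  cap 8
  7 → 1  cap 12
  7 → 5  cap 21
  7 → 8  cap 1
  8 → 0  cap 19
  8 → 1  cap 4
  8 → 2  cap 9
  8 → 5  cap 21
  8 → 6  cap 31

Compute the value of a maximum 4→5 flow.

Maximum flow value: 71

augment #1: 4→0→5 bottleneck 15, total now 15
augment #2: 4→3→5 bottleneck 12, total now 27
augment #3: 4→8→5 bottleneck 21, total now 48
augment #4: 4→1→3→5 bottleneck 9, total now 57
augment #5: 4→1→6→5 bottleneck 8, total now 65
augment #6: 4→8→0→5 bottleneck 5, total now 70
augment #7: 4→1→6→0→5 bottleneck 1, total now 71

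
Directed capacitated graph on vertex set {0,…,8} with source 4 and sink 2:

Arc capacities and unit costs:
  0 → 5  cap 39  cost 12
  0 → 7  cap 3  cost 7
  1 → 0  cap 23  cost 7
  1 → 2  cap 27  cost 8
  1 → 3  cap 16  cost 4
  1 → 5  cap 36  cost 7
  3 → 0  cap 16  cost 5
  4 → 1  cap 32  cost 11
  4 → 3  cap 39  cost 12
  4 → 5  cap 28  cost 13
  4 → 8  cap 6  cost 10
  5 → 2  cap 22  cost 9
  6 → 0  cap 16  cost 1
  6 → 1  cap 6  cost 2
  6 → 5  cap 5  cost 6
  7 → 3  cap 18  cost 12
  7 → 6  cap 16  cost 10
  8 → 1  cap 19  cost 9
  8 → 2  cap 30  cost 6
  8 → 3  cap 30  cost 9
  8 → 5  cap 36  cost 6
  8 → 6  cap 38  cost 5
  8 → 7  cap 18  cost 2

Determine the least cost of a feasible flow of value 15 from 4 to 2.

Minimum cost for 15 units: 267

shortest-cost path #1: 4→8→2 push 6 @ unit cost 16 (adds 96)
shortest-cost path #2: 4→1→2 push 9 @ unit cost 19 (adds 171)
total cost = 267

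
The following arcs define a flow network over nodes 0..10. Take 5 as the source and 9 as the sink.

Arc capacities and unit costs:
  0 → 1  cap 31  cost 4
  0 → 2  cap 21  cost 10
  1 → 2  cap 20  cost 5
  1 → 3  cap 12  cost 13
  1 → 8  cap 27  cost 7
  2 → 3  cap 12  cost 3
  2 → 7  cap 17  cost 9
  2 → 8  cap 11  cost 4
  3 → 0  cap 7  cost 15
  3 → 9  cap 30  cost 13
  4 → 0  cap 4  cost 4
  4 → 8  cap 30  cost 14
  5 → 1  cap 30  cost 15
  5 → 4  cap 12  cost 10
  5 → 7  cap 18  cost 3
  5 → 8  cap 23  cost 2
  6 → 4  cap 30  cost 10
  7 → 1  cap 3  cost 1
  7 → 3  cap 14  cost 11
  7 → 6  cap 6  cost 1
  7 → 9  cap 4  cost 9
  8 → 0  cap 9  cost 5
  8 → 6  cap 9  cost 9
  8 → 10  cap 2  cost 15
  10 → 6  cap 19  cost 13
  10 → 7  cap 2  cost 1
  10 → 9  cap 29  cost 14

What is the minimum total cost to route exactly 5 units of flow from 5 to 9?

shortest-cost path #1: 5→7→9 push 4 @ unit cost 12 (adds 48)
shortest-cost path #2: 5→7→1→2→3→9 push 1 @ unit cost 25 (adds 25)
total cost = 73

Minimum cost for 5 units: 73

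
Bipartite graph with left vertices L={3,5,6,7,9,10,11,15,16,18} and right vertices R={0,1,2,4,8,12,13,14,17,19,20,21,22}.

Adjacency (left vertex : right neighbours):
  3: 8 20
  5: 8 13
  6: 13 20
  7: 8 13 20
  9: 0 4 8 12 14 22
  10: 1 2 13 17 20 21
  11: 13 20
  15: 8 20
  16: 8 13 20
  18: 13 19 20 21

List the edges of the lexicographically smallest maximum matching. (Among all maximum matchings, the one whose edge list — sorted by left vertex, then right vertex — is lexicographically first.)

|M| = 6 (so the lex-smallest maximum matching has 6 edges)
process left vertices in ascending order; for each, take the smallest-labelled available neighbour that still permits 6 edges overall, or leave it unmatched if none does
lex-smallest matching: {3-8, 5-13, 6-20, 9-0, 10-1, 18-19}

Lex-smallest maximum matching: {(3,8), (5,13), (6,20), (9,0), (10,1), (18,19)}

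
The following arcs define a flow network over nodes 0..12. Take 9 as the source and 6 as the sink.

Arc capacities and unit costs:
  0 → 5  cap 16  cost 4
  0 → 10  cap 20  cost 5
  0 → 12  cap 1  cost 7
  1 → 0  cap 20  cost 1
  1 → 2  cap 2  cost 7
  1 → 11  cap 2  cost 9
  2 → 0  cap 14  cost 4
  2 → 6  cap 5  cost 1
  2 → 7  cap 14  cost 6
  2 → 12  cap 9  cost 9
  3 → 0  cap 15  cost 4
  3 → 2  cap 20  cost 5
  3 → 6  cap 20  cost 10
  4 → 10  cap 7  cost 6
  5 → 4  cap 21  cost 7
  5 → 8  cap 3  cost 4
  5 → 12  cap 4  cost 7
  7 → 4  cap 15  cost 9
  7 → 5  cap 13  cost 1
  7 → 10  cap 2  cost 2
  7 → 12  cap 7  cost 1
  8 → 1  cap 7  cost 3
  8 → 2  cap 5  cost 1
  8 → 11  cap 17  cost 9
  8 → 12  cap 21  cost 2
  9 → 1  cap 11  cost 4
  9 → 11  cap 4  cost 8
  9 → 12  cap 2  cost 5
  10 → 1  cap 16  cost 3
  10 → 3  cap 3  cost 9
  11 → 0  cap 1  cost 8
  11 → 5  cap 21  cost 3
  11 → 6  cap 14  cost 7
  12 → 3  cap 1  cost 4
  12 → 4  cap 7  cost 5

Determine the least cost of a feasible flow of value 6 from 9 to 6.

Minimum cost for 6 units: 84

shortest-cost path #1: 9→1→2→6 push 2 @ unit cost 12 (adds 24)
shortest-cost path #2: 9→11→6 push 4 @ unit cost 15 (adds 60)
total cost = 84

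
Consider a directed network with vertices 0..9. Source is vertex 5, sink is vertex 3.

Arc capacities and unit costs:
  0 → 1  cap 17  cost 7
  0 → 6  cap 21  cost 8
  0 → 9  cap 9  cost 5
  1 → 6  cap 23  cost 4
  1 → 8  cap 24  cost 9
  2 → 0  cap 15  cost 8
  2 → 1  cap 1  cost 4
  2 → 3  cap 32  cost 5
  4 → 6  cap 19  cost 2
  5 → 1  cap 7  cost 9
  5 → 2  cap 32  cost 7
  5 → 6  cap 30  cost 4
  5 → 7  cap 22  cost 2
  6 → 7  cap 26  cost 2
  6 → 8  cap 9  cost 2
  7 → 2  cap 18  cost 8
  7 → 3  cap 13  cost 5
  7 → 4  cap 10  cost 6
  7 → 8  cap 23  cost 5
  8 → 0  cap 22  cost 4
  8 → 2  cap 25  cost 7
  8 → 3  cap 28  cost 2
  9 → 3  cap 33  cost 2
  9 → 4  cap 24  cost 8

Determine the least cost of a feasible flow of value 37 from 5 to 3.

Minimum cost for 37 units: 316

shortest-cost path #1: 5→7→3 push 13 @ unit cost 7 (adds 91)
shortest-cost path #2: 5→6→8→3 push 9 @ unit cost 8 (adds 72)
shortest-cost path #3: 5→7→8→3 push 9 @ unit cost 9 (adds 81)
shortest-cost path #4: 5→2→3 push 6 @ unit cost 12 (adds 72)
total cost = 316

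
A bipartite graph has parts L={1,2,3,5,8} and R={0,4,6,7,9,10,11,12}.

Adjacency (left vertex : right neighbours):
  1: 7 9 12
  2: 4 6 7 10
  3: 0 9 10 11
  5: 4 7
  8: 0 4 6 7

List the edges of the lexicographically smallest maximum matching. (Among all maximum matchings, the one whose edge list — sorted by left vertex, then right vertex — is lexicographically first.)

|M| = 5 (so the lex-smallest maximum matching has 5 edges)
process left vertices in ascending order; for each, take the smallest-labelled available neighbour that still permits 5 edges overall, or leave it unmatched if none does
lex-smallest matching: {1-7, 2-6, 3-9, 5-4, 8-0}

Lex-smallest maximum matching: {(1,7), (2,6), (3,9), (5,4), (8,0)}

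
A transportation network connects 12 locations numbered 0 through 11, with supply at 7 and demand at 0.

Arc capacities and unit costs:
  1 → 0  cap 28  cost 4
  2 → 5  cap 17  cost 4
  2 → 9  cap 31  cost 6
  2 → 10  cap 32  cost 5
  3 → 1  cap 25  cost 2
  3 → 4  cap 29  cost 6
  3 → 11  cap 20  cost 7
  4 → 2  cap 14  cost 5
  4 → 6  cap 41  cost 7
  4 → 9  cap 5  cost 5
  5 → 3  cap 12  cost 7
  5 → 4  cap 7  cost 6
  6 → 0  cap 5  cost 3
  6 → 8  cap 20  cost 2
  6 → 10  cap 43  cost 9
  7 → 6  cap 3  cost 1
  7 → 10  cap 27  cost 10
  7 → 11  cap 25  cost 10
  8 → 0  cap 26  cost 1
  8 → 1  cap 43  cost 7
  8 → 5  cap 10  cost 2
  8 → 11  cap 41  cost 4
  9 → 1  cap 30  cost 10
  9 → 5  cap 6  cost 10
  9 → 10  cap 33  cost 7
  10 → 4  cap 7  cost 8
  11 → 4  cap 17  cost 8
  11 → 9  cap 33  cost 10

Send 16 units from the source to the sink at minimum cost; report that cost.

Minimum cost for 16 units: 376

shortest-cost path #1: 7→6→0 push 3 @ unit cost 4 (adds 12)
shortest-cost path #2: 7→10→4→6→0 push 2 @ unit cost 28 (adds 56)
shortest-cost path #3: 7→10→4→6→8→0 push 5 @ unit cost 28 (adds 140)
shortest-cost path #4: 7→11→4→6→8→0 push 6 @ unit cost 28 (adds 168)
total cost = 376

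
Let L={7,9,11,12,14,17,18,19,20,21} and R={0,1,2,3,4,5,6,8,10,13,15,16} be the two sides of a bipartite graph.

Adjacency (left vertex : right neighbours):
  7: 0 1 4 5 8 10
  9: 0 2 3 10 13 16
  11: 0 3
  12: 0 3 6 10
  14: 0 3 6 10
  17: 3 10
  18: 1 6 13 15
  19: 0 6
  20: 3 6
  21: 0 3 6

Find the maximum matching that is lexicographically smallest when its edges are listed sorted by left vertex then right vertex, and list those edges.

|M| = 7 (so the lex-smallest maximum matching has 7 edges)
process left vertices in ascending order; for each, take the smallest-labelled available neighbour that still permits 7 edges overall, or leave it unmatched if none does
lex-smallest matching: {7-1, 9-2, 11-0, 12-3, 14-6, 17-10, 18-13}

Lex-smallest maximum matching: {(7,1), (9,2), (11,0), (12,3), (14,6), (17,10), (18,13)}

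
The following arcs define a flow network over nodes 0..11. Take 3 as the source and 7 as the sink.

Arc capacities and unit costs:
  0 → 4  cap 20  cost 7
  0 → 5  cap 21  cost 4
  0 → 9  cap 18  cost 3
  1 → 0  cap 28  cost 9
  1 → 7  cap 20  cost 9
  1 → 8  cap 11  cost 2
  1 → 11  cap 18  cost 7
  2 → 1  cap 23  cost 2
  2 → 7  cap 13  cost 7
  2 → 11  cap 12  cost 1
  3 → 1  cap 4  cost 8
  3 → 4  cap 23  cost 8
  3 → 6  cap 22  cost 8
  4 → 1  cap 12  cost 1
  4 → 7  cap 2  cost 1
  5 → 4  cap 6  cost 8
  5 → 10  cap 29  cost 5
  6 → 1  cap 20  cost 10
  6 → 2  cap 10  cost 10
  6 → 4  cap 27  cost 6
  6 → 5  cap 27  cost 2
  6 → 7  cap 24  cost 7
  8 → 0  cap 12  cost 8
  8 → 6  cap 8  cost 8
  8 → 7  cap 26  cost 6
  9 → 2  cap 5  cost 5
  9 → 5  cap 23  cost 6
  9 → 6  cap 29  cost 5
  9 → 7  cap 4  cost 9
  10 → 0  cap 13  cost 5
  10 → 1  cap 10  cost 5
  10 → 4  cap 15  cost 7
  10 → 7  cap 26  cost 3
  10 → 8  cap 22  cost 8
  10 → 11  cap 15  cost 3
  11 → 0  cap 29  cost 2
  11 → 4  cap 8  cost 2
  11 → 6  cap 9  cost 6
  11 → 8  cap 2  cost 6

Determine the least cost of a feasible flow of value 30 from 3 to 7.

shortest-cost path #1: 3→4→7 push 2 @ unit cost 9 (adds 18)
shortest-cost path #2: 3→6→7 push 22 @ unit cost 15 (adds 330)
shortest-cost path #3: 3→1→8→7 push 4 @ unit cost 16 (adds 64)
shortest-cost path #4: 3→4→1→8→7 push 2 @ unit cost 17 (adds 34)
total cost = 446

Minimum cost for 30 units: 446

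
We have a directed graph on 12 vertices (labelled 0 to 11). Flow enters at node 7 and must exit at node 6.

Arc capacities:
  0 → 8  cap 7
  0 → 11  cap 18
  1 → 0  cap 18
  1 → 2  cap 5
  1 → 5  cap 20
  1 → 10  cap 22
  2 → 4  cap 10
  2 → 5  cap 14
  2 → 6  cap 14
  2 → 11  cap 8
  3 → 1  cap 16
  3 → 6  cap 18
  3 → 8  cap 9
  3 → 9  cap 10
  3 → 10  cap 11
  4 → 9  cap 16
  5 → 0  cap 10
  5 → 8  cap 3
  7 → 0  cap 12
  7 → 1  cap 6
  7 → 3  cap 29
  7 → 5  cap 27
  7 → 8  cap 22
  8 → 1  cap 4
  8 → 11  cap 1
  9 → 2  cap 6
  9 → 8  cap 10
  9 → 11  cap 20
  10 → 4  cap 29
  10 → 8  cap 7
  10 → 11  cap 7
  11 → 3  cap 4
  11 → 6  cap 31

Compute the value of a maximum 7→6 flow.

Maximum flow value: 58

augment #1: 7→3→6 bottleneck 18, total now 18
augment #2: 7→0→11→6 bottleneck 12, total now 30
augment #3: 7→1→2→6 bottleneck 5, total now 35
augment #4: 7→8→11→6 bottleneck 1, total now 36
augment #5: 7→1→0→11→6 bottleneck 1, total now 37
augment #6: 7→3→9→2→6 bottleneck 6, total now 43
augment #7: 7→3→9→11→6 bottleneck 4, total now 47
augment #8: 7→3→10→11→6 bottleneck 1, total now 48
augment #9: 7→5→0→11→6 bottleneck 5, total now 53
augment #10: 7→8→1→10→11→6 bottleneck 4, total now 57
augment #11: 7→5→0→1→10→11→6 bottleneck 1, total now 58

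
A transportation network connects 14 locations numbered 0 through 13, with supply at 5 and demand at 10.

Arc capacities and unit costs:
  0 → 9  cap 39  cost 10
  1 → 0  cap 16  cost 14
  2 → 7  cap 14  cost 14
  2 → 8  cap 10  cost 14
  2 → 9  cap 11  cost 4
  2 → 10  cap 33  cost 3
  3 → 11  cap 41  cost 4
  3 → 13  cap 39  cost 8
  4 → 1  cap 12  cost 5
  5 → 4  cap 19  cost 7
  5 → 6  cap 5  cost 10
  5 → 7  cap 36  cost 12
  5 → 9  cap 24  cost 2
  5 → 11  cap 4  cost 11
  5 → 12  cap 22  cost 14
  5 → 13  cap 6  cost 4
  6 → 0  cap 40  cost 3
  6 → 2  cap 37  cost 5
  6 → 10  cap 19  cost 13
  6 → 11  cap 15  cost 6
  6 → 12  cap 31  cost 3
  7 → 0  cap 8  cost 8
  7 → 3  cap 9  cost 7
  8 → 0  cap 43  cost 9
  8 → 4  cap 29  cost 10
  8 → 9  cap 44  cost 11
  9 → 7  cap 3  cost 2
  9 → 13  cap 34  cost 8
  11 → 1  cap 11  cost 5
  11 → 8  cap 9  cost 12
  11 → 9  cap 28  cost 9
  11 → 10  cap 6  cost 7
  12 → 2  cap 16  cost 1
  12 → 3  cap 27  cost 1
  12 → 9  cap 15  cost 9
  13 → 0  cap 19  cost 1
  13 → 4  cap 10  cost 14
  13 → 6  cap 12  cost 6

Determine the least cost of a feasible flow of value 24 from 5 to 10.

shortest-cost path #1: 5→6→12→2→10 push 5 @ unit cost 17 (adds 85)
shortest-cost path #2: 5→13→6→12→2→10 push 6 @ unit cost 17 (adds 102)
shortest-cost path #3: 5→11→10 push 4 @ unit cost 18 (adds 72)
shortest-cost path #4: 5→12→2→10 push 5 @ unit cost 18 (adds 90)
shortest-cost path #5: 5→12→6→2→10 push 4 @ unit cost 19 (adds 76)
total cost = 425

Minimum cost for 24 units: 425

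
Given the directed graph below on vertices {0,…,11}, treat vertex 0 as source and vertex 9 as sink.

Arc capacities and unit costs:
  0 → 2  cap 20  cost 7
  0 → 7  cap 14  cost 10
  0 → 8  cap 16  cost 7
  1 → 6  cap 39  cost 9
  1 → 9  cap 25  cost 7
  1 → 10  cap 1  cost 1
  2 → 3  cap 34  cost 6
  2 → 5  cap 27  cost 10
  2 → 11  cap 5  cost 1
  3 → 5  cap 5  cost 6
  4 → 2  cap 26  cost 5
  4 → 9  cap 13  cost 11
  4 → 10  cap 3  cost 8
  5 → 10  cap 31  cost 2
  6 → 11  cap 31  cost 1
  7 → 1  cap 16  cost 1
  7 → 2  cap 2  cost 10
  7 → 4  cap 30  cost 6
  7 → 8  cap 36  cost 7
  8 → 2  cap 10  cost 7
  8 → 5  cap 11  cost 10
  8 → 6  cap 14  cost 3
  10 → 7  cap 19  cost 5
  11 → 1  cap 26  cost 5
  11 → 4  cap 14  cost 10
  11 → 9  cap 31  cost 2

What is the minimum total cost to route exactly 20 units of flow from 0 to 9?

Minimum cost for 20 units: 250

shortest-cost path #1: 0→2→11→9 push 5 @ unit cost 10 (adds 50)
shortest-cost path #2: 0→8→6→11→9 push 14 @ unit cost 13 (adds 182)
shortest-cost path #3: 0→7→1→9 push 1 @ unit cost 18 (adds 18)
total cost = 250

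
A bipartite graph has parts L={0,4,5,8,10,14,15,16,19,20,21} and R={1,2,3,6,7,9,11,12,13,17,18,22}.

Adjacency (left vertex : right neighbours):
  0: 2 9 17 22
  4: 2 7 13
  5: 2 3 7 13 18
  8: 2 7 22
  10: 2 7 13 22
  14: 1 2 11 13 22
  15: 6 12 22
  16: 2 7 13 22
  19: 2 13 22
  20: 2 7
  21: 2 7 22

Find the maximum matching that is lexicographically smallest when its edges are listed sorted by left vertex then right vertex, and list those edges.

Lex-smallest maximum matching: {(0,9), (4,2), (5,3), (8,7), (10,13), (14,1), (15,6), (16,22)}

|M| = 8 (so the lex-smallest maximum matching has 8 edges)
process left vertices in ascending order; for each, take the smallest-labelled available neighbour that still permits 8 edges overall, or leave it unmatched if none does
lex-smallest matching: {0-9, 4-2, 5-3, 8-7, 10-13, 14-1, 15-6, 16-22}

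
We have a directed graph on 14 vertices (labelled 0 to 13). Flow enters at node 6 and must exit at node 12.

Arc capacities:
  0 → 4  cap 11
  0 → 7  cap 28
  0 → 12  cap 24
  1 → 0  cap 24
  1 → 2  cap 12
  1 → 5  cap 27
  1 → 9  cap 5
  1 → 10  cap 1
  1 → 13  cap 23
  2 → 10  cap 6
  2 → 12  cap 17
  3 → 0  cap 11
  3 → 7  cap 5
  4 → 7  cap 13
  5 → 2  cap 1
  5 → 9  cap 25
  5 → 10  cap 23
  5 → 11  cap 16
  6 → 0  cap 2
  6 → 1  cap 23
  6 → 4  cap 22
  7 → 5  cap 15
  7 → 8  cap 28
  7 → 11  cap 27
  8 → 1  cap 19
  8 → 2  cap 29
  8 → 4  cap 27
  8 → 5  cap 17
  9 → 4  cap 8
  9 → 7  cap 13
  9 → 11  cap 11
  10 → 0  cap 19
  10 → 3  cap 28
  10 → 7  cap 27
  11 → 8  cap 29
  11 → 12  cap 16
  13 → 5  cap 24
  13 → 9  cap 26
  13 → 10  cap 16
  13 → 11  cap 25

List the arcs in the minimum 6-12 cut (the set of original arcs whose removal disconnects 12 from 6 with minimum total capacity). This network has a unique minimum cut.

augment #1: 6→0→12 push 2
augment #2: 6→1→0→12 push 22
augment #3: 6→1→2→12 push 1
augment #4: 6→4→7→11→12 push 13
max flow = 38; residual-reachable set from 6 gives S-side
cut edges (S→T): {(4,7), (6,0), (6,1)} total cap 38

Min-cut arcs: {(4,7), (6,0), (6,1)} (total capacity 38)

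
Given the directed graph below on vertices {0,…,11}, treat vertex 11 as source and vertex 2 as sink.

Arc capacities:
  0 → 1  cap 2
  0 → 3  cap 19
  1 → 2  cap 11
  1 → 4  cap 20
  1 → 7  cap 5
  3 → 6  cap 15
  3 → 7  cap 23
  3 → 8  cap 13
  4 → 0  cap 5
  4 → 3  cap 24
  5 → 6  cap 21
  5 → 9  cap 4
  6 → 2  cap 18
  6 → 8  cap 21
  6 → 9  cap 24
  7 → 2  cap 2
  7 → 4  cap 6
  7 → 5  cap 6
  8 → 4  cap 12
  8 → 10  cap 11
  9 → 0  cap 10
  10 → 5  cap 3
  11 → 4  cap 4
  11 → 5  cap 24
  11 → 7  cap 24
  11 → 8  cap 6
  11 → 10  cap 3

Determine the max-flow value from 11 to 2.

augment #1: 11→7→2 bottleneck 2, total now 2
augment #2: 11→5→6→2 bottleneck 18, total now 20
augment #3: 11→4→0→1→2 bottleneck 2, total now 22

Maximum flow value: 22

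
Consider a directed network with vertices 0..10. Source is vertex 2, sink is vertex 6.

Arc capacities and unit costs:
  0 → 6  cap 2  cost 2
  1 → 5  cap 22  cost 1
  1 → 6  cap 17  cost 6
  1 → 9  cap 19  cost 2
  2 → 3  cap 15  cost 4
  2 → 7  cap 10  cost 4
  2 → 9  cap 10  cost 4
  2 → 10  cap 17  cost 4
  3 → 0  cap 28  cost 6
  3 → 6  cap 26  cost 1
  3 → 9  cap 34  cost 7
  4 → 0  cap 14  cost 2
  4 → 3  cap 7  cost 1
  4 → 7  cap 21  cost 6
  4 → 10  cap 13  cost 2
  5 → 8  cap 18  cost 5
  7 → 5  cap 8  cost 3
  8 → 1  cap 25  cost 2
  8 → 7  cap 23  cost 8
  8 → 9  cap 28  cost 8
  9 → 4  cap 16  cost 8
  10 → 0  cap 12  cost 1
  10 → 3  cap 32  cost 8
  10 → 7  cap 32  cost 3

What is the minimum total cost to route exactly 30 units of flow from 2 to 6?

shortest-cost path #1: 2→3→6 push 15 @ unit cost 5 (adds 75)
shortest-cost path #2: 2→10→0→6 push 2 @ unit cost 7 (adds 14)
shortest-cost path #3: 2→10→3→6 push 11 @ unit cost 13 (adds 143)
shortest-cost path #4: 2→7→5→8→1→6 push 2 @ unit cost 20 (adds 40)
total cost = 272

Minimum cost for 30 units: 272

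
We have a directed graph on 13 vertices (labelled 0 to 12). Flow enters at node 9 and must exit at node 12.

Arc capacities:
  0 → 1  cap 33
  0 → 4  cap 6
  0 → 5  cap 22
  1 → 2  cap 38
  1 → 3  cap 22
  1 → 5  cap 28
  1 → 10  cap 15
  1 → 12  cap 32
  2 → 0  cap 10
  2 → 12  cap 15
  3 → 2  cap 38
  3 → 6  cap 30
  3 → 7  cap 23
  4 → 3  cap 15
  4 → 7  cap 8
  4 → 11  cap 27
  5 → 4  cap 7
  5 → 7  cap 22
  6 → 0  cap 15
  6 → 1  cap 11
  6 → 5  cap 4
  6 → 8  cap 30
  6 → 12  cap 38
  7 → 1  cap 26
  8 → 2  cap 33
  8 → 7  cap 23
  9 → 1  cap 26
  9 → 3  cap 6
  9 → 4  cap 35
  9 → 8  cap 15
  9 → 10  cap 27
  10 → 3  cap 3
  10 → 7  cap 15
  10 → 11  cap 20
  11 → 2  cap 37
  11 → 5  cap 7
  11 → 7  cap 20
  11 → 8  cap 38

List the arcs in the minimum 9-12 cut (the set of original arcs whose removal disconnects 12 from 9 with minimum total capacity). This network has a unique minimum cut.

augment #1: 9→1→12 push 26
augment #2: 9→3→2→12 push 6
augment #3: 9→8→2→12 push 9
augment #4: 9→4→3→6→12 push 15
augment #5: 9→4→7→1→12 push 6
augment #6: 9→10→3→6→12 push 3
augment #7: 9→8→2→3→6→12 push 6
augment #8: 9→4→7→1→3→6→12 push 2
augment #9: 9→10→7→1→3→6→12 push 4
max flow = 77; residual-reachable set from 9 gives S-side
cut edges (S→T): {(1,12), (2,12), (3,6)} total cap 77

Min-cut arcs: {(1,12), (2,12), (3,6)} (total capacity 77)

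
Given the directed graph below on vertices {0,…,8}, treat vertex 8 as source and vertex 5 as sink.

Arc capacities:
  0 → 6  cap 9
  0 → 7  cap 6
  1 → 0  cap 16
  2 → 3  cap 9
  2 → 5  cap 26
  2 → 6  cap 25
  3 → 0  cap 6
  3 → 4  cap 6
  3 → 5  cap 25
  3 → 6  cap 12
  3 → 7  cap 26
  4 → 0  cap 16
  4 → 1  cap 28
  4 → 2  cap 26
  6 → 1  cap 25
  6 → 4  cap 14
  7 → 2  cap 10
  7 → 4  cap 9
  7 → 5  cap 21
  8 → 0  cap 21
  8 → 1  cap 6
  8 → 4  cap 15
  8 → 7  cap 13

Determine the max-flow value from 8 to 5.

augment #1: 8→7→5 bottleneck 13, total now 13
augment #2: 8→0→7→5 bottleneck 6, total now 19
augment #3: 8→4→2→5 bottleneck 15, total now 34
augment #4: 8→0→6→4→2→5 bottleneck 9, total now 43

Maximum flow value: 43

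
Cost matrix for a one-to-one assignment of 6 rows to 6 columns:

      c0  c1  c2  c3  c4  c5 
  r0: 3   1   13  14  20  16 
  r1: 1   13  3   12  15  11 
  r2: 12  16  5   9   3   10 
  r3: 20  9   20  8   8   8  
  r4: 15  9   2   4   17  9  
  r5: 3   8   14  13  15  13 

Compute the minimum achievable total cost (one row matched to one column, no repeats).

Minimum assignment cost: 22

optimal assignment: row0→col1 (cost 1), row1→col2 (cost 3), row2→col4 (cost 3), row3→col5 (cost 8), row4→col3 (cost 4), row5→col0 (cost 3)
total = 1 + 3 + 3 + 8 + 4 + 3 = 22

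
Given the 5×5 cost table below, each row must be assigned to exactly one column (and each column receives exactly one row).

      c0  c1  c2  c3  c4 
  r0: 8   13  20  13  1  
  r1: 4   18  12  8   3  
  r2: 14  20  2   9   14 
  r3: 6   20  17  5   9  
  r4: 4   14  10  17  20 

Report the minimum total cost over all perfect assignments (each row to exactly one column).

optimal assignment: row0→col4 (cost 1), row1→col0 (cost 4), row2→col2 (cost 2), row3→col3 (cost 5), row4→col1 (cost 14)
total = 1 + 4 + 2 + 5 + 14 = 26

Minimum assignment cost: 26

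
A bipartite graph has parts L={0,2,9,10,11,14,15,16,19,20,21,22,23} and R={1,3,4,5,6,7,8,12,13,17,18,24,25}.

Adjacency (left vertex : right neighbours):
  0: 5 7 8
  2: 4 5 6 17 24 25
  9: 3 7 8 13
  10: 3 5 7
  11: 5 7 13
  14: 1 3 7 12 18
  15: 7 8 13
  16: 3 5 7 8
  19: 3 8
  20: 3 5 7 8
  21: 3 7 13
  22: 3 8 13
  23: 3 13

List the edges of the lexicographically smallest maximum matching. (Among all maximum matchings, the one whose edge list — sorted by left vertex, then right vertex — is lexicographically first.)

Lex-smallest maximum matching: {(0,5), (2,4), (9,3), (10,7), (11,13), (14,1), (15,8)}

|M| = 7 (so the lex-smallest maximum matching has 7 edges)
process left vertices in ascending order; for each, take the smallest-labelled available neighbour that still permits 7 edges overall, or leave it unmatched if none does
lex-smallest matching: {0-5, 2-4, 9-3, 10-7, 11-13, 14-1, 15-8}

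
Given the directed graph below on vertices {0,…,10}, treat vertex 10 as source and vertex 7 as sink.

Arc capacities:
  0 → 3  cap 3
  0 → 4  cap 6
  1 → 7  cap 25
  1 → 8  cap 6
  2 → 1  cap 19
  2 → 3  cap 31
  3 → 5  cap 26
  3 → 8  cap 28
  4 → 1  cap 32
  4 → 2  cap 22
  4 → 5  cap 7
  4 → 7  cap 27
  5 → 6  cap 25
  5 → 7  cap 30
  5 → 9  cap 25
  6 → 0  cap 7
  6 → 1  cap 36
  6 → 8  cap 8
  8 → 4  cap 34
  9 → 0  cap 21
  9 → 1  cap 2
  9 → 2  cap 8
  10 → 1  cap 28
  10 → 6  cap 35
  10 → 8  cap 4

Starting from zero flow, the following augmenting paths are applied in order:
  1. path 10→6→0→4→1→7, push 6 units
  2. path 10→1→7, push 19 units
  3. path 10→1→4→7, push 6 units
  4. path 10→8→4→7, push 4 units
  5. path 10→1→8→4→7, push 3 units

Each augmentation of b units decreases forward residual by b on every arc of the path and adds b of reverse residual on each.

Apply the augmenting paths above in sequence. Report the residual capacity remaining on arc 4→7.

Residual capacity of (4,7): 14

after path 1 (10→6→0→4→1→7, push 6): res(4,7)=27
after path 2 (10→1→7, push 19): res(4,7)=27
after path 3 (10→1→4→7, push 6): res(4,7)=21
after path 4 (10→8→4→7, push 4): res(4,7)=17
after path 5 (10→1→8→4→7, push 3): res(4,7)=14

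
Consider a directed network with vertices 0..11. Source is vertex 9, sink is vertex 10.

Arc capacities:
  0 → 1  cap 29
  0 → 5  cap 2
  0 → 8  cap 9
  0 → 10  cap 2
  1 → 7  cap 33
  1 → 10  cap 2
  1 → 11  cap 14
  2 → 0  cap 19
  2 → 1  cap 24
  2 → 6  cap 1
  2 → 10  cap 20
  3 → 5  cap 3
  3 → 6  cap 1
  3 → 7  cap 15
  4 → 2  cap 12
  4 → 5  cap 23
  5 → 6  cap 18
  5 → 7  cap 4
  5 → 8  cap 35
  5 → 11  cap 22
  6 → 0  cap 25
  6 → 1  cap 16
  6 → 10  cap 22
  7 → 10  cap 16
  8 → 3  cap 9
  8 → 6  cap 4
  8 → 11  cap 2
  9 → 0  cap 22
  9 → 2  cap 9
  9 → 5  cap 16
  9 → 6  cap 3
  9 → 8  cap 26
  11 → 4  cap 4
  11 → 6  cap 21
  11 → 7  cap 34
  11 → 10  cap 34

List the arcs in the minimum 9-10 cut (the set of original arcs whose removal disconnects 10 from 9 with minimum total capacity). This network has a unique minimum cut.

augment #1: 9→0→10 push 2
augment #2: 9→2→10 push 9
augment #3: 9→6→10 push 3
augment #4: 9→0→1→10 push 2
augment #5: 9→5→6→10 push 16
augment #6: 9→8→6→10 push 3
augment #7: 9→8→11→10 push 2
augment #8: 9→0→1→7→10 push 16
augment #9: 9→0→1→11→10 push 2
augment #10: 9→8→3→5→11→10 push 3
augment #11: 9→8→6→1→11→10 push 1
augment #12: 9→8→3→6→1→11→10 push 1
augment #13: 9→8→3→7→1→11→10 push 5
max flow = 65; residual-reachable set from 9 gives S-side
cut edges (S→T): {(8,3), (8,6), (8,11), (9,0), (9,2), (9,5), (9,6)} total cap 65

Min-cut arcs: {(8,3), (8,6), (8,11), (9,0), (9,2), (9,5), (9,6)} (total capacity 65)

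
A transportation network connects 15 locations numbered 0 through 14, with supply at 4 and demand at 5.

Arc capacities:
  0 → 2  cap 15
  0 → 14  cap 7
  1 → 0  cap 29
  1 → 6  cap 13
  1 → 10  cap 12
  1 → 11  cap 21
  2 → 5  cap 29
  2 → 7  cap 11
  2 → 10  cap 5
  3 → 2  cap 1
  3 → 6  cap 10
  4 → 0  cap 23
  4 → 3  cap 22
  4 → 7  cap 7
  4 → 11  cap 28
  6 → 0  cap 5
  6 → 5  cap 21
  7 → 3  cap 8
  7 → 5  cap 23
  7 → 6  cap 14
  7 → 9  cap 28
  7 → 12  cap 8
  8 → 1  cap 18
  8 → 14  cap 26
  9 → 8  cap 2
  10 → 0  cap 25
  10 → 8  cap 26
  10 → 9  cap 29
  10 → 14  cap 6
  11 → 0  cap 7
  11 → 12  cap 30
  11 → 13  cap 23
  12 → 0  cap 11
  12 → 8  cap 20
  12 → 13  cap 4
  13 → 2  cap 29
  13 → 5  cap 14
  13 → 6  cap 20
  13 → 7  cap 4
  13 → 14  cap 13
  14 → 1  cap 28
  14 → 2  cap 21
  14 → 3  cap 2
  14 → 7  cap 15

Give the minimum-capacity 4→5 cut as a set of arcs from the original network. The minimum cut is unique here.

augment #1: 4→7→5 push 7
augment #2: 4→0→2→5 push 15
augment #3: 4→3→2→5 push 1
augment #4: 4→3→6→5 push 10
augment #5: 4→11→13→5 push 14
augment #6: 4→0→14→2→5 push 7
augment #7: 4→11→13→2→5 push 6
augment #8: 4→11→13→6→5 push 3
augment #9: 4→11→12→13→6→5 push 4
augment #10: 4→11→12→8→1→6→5 push 1
max flow = 68; residual-reachable set from 4 gives S-side
cut edges (S→T): {(0,2), (0,14), (3,2), (3,6), (4,7), (4,11)} total cap 68

Min-cut arcs: {(0,2), (0,14), (3,2), (3,6), (4,7), (4,11)} (total capacity 68)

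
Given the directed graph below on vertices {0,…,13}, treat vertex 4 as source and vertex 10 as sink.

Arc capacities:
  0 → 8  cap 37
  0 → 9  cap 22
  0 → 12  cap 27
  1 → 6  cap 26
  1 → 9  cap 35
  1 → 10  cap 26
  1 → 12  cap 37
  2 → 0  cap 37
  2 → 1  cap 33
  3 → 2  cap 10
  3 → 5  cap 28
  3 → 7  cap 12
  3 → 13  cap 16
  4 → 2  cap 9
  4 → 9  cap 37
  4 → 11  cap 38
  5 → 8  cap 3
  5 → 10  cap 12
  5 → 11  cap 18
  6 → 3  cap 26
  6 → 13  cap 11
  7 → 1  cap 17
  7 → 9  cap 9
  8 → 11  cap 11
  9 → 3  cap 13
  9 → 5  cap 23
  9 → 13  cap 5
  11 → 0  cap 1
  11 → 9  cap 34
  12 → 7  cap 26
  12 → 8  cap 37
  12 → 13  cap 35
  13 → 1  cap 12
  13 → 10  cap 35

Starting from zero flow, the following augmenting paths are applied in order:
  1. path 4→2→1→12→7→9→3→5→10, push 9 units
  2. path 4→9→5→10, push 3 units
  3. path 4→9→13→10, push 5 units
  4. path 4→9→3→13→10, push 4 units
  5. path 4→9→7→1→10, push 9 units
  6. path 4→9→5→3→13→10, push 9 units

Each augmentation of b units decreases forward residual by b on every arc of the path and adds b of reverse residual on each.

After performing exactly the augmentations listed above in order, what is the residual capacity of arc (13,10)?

after path 1 (4→2→1→12→7→9→3→5→10, push 9): res(13,10)=35
after path 2 (4→9→5→10, push 3): res(13,10)=35
after path 3 (4→9→13→10, push 5): res(13,10)=30
after path 4 (4→9→3→13→10, push 4): res(13,10)=26
after path 5 (4→9→7→1→10, push 9): res(13,10)=26
after path 6 (4→9→5→3→13→10, push 9): res(13,10)=17

Residual capacity of (13,10): 17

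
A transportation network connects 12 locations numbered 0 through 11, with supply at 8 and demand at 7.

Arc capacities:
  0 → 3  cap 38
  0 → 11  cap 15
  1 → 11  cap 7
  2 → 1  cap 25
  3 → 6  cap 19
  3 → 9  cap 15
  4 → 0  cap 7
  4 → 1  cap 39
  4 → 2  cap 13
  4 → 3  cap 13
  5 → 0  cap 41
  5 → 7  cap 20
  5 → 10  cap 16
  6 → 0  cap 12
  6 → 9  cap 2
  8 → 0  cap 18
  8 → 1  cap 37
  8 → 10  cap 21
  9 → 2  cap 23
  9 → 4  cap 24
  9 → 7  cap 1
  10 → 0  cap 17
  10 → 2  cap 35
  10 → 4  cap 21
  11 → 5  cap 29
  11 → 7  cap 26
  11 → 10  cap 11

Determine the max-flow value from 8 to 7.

Maximum flow value: 23

augment #1: 8→0→11→7 bottleneck 15, total now 15
augment #2: 8→1→11→7 bottleneck 7, total now 22
augment #3: 8→0→3→9→7 bottleneck 1, total now 23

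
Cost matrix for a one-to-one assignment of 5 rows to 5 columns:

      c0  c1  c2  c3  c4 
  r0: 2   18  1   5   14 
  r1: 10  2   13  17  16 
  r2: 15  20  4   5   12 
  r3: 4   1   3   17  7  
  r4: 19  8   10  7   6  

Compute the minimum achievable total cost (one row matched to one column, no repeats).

Minimum assignment cost: 18

one of 2 optimal assignments: row0→col0 (cost 2), row1→col1 (cost 2), row2→col3 (cost 5), row3→col2 (cost 3), row4→col4 (cost 6)
total = 2 + 2 + 5 + 3 + 6 = 18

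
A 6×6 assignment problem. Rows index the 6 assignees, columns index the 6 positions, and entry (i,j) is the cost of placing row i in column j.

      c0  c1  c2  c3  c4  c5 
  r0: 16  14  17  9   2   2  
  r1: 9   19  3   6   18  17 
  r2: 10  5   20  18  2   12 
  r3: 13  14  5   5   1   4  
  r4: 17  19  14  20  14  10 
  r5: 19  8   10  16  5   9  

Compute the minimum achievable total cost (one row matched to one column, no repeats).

one of 2 optimal assignments: row0→col5 (cost 2), row1→col2 (cost 3), row2→col1 (cost 5), row3→col3 (cost 5), row4→col0 (cost 17), row5→col4 (cost 5)
total = 2 + 3 + 5 + 5 + 17 + 5 = 37

Minimum assignment cost: 37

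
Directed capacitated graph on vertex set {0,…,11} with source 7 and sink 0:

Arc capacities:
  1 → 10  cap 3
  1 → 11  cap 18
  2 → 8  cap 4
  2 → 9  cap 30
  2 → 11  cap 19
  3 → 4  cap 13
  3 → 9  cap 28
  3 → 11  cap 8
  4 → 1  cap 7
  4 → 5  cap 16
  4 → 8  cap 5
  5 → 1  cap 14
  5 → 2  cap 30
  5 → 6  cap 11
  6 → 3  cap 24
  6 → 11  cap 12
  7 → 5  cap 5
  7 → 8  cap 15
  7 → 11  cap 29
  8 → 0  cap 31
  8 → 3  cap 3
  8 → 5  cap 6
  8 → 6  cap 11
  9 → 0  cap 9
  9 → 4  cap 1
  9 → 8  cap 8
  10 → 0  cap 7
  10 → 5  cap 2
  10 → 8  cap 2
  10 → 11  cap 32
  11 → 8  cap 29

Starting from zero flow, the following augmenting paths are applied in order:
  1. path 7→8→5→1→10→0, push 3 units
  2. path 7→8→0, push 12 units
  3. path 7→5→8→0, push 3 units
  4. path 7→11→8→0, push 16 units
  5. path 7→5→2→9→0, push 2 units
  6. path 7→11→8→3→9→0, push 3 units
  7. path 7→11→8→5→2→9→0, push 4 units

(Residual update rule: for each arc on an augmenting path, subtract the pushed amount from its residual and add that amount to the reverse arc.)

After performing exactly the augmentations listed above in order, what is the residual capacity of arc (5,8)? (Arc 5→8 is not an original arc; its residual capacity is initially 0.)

Residual capacity of (5,8): 4

after path 1 (7→8→5→1→10→0, push 3): res(5,8)=3
after path 2 (7→8→0, push 12): res(5,8)=3
after path 3 (7→5→8→0, push 3): res(5,8)=0
after path 4 (7→11→8→0, push 16): res(5,8)=0
after path 5 (7→5→2→9→0, push 2): res(5,8)=0
after path 6 (7→11→8→3→9→0, push 3): res(5,8)=0
after path 7 (7→11→8→5→2→9→0, push 4): res(5,8)=4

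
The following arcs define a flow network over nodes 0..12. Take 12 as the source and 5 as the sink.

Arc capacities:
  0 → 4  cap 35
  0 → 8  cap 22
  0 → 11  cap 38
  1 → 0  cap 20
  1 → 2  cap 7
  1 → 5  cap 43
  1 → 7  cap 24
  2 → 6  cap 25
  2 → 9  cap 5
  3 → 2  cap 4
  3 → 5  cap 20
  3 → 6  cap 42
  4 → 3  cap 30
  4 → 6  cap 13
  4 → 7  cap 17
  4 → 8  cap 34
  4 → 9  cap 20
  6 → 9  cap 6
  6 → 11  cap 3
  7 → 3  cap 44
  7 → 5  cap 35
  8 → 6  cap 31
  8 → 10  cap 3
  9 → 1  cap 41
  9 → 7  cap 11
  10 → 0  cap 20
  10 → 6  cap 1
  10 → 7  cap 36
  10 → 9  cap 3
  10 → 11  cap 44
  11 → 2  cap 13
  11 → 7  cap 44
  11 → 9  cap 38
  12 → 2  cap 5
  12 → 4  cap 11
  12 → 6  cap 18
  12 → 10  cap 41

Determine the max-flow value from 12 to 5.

Maximum flow value: 66

augment #1: 12→4→3→5 bottleneck 11, total now 11
augment #2: 12→10→7→5 bottleneck 35, total now 46
augment #3: 12→2→9→1→5 bottleneck 5, total now 51
augment #4: 12→6→9→1→5 bottleneck 6, total now 57
augment #5: 12→10→7→3→5 bottleneck 1, total now 58
augment #6: 12→10→9→1→5 bottleneck 3, total now 61
augment #7: 12→6→11→7→3→5 bottleneck 3, total now 64
augment #8: 12→10→0→4→3→5 bottleneck 2, total now 66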